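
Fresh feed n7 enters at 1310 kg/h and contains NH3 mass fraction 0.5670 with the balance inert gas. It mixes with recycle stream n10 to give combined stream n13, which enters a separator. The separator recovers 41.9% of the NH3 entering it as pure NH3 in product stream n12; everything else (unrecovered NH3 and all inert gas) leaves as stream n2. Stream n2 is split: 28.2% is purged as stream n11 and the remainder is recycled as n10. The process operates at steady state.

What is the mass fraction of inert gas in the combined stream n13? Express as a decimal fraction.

0.6122

inert gas enters only via n7 and leaves only via the purge: 1310×0.433 = 0.282×(inert gas in n2), and the separator passes all inert gas, so inert gas in n13 = inert gas in n2 = 2011.5 kg/h.
NH3 in n13: m_A = 1310×0.567 + (1−0.282)·(1−0.419)·m_A, so m_A = 742.77/0.5828 = 1274.4 kg/h.
n13 = 1274.4 + 2011.5 = 3285.8 kg/h.
inert gas fraction in n13 = 2011.5/3285.8 = 0.6122.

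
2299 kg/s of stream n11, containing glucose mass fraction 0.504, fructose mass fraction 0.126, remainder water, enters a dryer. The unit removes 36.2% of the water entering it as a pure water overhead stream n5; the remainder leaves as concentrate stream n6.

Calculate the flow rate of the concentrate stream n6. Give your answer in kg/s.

water entering = 2299×0.370 = 850.63 kg/s; overhead removed = 0.362×850.63 = 307.93 kg/s.
Concentrate = 2299 − 307.93 = 1991.1 kg/s.

1991 kg/s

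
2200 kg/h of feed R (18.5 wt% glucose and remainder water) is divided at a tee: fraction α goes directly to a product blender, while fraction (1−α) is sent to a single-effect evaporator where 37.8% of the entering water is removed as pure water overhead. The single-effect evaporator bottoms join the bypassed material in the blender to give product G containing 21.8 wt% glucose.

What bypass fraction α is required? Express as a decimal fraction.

0.509

All 2200×0.185 = 407 kg/h of glucose reaches G, so G = 407/0.218 = 1867 kg/h and vapour = 333.03 kg/h.
The evaporator receives (1−α)·2200 of feed at 0.815 water and removes 0.378 of that water:
0.378×0.815×(1−α)×2200 = 333.03
(1−α) = 333.03/677.75 = 0.4914;  α = 0.5086.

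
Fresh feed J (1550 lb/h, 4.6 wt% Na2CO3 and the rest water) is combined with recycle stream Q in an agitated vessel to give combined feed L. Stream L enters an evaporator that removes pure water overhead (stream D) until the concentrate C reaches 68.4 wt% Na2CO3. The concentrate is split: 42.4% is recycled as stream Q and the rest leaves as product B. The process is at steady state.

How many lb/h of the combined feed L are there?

Overall Na2CO3 balance (none leaves overhead): Na2CO3 in fresh feed = Na2CO3 in product, i.e. 1550×0.046 = (1−0.424)·C·0.684.
C = 71.3/(0.684×0.576) = 180.97 lb/h.
Recycle Q = 0.424×180.97 = 76.732 lb/h.
Combined feed L = 1550 + 76.732 = 1626.7 lb/h.

1627 lb/h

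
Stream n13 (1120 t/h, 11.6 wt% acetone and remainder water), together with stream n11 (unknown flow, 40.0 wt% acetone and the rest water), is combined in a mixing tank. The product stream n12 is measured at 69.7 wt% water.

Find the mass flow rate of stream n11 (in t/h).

2159 t/h

Let n11 be the unknown flow. Total out = 1120 + n11.
water balance: 990.08 + 0.600·n11 = 0.697·(1120 + n11)
(0.600 − 0.697)·n11 = 0.697×1120 − 990.08 = -209.44
n11 = -209.44 / -0.097 = 2159.2 t/h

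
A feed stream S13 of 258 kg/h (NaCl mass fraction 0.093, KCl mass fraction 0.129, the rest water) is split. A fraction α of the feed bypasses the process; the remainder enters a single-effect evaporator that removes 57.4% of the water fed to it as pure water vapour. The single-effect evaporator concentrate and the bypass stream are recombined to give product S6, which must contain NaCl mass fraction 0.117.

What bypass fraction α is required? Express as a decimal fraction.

All 258×0.093 = 23.994 kg/h of NaCl reaches S6, so S6 = 23.994/0.117 = 205.08 kg/h and vapour = 52.923 kg/h.
The evaporator receives (1−α)·258 of feed at 0.778 water and removes 0.574 of that water:
0.574×0.778×(1−α)×258 = 52.923
(1−α) = 52.923/115.22 = 0.4593;  α = 0.5407.

0.541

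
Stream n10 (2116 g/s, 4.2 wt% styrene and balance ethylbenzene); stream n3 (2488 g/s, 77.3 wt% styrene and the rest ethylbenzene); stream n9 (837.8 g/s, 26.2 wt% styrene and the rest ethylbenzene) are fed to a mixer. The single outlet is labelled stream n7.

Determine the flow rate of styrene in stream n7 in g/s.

2232 g/s

styrene out = styrene in = 2116×0.042 + 2488×0.773 + 837.8×0.262 = 2231.6 g/s.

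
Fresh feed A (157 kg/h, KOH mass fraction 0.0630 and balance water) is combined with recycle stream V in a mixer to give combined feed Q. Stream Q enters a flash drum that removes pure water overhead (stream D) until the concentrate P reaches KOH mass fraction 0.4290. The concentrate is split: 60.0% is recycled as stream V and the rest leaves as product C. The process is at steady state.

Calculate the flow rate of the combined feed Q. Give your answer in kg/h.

191.6 kg/h

Overall KOH balance (none leaves overhead): KOH in fresh feed = KOH in product, i.e. 157×0.063 = (1−0.600)·P·0.429.
P = 9.891/(0.429×0.400) = 57.64 kg/h.
Recycle V = 0.600×57.64 = 34.584 kg/h.
Combined feed Q = 157 + 34.584 = 191.58 kg/h.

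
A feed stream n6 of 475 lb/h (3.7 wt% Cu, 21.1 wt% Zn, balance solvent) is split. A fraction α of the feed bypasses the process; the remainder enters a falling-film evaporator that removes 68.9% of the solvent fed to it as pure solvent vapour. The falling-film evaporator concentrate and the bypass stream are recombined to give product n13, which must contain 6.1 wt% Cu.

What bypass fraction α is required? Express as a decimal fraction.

0.241

All 475×0.037 = 17.575 lb/h of Cu reaches n13, so n13 = 17.575/0.061 = 288.11 lb/h and vapour = 186.89 lb/h.
The evaporator receives (1−α)·475 of feed at 0.752 solvent and removes 0.689 of that solvent:
0.689×0.752×(1−α)×475 = 186.89
(1−α) = 186.89/246.11 = 0.7594;  α = 0.2406.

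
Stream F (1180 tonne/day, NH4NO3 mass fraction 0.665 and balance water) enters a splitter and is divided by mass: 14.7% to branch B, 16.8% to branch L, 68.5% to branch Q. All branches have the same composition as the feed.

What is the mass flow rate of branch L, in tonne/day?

Branch L flow = 0.168×1180 = 198.24 tonne/day.

198.2 tonne/day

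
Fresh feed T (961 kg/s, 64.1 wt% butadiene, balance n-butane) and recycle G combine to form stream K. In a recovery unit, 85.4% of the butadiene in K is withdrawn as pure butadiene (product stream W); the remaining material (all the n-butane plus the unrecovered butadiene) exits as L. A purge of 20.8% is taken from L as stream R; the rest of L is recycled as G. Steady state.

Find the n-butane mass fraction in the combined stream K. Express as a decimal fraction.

0.7043

n-butane enters only via T and leaves only via the purge: 961×0.359 = 0.208×(n-butane in L), and the recovery unit passes all n-butane, so n-butane in K = n-butane in L = 1658.6 kg/s.
butadiene in K: m_A = 961×0.641 + (1−0.208)·(1−0.854)·m_A, so m_A = 616/0.8844 = 696.54 kg/s.
K = 696.54 + 1658.6 = 2355.2 kg/s.
n-butane fraction in K = 1658.6/2355.2 = 0.7043.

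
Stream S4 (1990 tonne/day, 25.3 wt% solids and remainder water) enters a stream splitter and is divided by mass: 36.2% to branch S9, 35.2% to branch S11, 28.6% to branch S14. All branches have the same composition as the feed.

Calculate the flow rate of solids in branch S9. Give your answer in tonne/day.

Branch S9 total = 0.362×1990 = 720.38 tonne/day.
solids in S9 = 0.253×720.38 = 182.26 tonne/day.

182.3 tonne/day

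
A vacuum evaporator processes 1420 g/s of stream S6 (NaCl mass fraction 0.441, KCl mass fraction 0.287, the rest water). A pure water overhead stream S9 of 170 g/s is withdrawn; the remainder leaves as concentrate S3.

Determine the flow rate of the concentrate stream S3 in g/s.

1250 g/s

Concentrate = 1420 − 170 = 1250 g/s.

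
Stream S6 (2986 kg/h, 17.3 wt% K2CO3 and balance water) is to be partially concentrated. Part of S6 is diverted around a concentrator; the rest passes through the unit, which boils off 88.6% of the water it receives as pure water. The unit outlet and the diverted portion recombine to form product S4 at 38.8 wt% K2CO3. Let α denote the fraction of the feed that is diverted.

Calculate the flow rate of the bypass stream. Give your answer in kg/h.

727.8 kg/h

All 2986×0.173 = 516.58 kg/h of K2CO3 reaches S4, so S4 = 516.58/0.388 = 1331.4 kg/h and vapour = 1654.6 kg/h.
The evaporator receives (1−α)·2986 of feed at 0.827 water and removes 0.886 of that water:
0.886×0.827×(1−α)×2986 = 1654.6
(1−α) = 1654.6/2187.9 = 0.7563;  α = 0.2437.
Bypass flow = 0.2437×2986 = 727.83 kg/h.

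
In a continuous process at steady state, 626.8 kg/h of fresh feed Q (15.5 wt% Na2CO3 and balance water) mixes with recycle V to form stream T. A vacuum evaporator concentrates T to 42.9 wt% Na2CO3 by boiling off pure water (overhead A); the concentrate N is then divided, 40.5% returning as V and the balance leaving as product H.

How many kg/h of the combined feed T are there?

Overall Na2CO3 balance (none leaves overhead): Na2CO3 in fresh feed = Na2CO3 in product, i.e. 626.8×0.155 = (1−0.405)·N·0.429.
N = 97.154/(0.429×0.595) = 380.62 kg/h.
Recycle V = 0.405×380.62 = 154.15 kg/h.
Combined feed T = 626.8 + 154.15 = 780.95 kg/h.

780.9 kg/h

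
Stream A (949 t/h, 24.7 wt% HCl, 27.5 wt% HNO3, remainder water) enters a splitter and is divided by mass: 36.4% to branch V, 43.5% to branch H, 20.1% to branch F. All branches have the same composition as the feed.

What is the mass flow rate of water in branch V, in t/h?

Branch V total = 0.364×949 = 345.44 t/h.
water in V = 0.478×345.44 = 165.12 t/h.

165.1 t/h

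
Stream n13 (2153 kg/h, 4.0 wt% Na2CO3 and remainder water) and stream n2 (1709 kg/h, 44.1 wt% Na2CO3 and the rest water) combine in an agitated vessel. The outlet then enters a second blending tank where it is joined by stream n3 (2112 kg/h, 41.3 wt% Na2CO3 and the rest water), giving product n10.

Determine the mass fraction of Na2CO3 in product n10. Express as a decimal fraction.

0.2866

Overall, product flow = 5974 kg/h.
Na2CO3 in = 2153×0.040 + 1709×0.441 + 2112×0.413 = 1712 kg/h.
Na2CO3 fraction in n10 = 0.2866.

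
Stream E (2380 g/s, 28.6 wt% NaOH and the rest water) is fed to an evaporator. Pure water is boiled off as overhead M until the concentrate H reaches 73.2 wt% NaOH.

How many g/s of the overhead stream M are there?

NaOH is conserved: 2380×0.286 = 680.68 g/s all reports to the concentrate.
Concentrate = 680.68/(target fraction) = 929.89 g/s.
Overhead = 2380 − 929.89 = 1450.1 g/s.

1450 g/s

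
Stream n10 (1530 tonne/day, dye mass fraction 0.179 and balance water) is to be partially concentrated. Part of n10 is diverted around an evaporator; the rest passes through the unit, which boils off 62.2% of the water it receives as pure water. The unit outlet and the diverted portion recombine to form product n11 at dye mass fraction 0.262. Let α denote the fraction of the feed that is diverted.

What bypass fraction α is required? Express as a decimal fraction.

All 1530×0.179 = 273.87 tonne/day of dye reaches n11, so n11 = 273.87/0.262 = 1045.3 tonne/day and vapour = 484.69 tonne/day.
The evaporator receives (1−α)·1530 of feed at 0.821 water and removes 0.622 of that water:
0.622×0.821×(1−α)×1530 = 484.69
(1−α) = 484.69/781.31 = 0.6204;  α = 0.3796.

0.380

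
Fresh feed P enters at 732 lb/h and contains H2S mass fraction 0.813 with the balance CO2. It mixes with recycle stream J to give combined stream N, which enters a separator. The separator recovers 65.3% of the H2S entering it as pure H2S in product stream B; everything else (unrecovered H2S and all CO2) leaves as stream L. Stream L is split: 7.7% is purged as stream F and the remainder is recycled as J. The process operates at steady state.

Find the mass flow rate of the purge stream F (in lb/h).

160.3 lb/h

CO2 enters only via P and leaves only via the purge: 732×0.187 = 0.077×(CO2 in L), and the separator passes all CO2, so CO2 in N = CO2 in L = 1777.7 lb/h.
H2S in N: m_A = 732×0.813 + (1−0.077)·(1−0.653)·m_A, so m_A = 595.12/0.6797 = 875.53 lb/h.
L = (1−0.653)×875.53 + 1777.7 = 2081.5 lb/h.
Purge F = 0.077×2081.5 = 160.28 lb/h.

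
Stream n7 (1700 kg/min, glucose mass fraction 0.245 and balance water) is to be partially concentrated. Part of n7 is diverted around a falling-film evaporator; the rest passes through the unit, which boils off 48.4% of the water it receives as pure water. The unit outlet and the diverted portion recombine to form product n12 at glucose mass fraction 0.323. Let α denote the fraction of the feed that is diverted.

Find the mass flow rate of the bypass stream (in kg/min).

All 1700×0.245 = 416.5 kg/min of glucose reaches n12, so n12 = 416.5/0.323 = 1289.5 kg/min and vapour = 410.53 kg/min.
The evaporator receives (1−α)·1700 of feed at 0.755 water and removes 0.484 of that water:
0.484×0.755×(1−α)×1700 = 410.53
(1−α) = 410.53/621.21 = 0.6608;  α = 0.3392.
Bypass flow = 0.3392×1700 = 576.56 kg/min.

576.6 kg/min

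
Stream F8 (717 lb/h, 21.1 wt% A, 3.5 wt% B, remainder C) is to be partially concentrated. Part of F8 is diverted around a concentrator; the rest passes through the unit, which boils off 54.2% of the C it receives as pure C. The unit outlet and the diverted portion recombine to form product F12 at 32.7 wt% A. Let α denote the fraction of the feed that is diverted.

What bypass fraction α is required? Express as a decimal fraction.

All 717×0.211 = 151.29 lb/h of A reaches F12, so F12 = 151.29/0.327 = 462.65 lb/h and vapour = 254.35 lb/h.
The evaporator receives (1−α)·717 of feed at 0.754 C and removes 0.542 of that C:
0.542×0.754×(1−α)×717 = 254.35
(1−α) = 254.35/293.01 = 0.8680;  α = 0.1320.

0.132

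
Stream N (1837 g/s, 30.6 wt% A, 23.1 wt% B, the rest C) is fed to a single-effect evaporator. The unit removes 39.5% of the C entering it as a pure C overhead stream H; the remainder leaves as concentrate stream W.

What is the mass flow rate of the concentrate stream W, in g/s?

1501 g/s

C entering = 1837×0.463 = 850.53 g/s; overhead removed = 0.395×850.53 = 335.96 g/s.
Concentrate = 1837 − 335.96 = 1501 g/s.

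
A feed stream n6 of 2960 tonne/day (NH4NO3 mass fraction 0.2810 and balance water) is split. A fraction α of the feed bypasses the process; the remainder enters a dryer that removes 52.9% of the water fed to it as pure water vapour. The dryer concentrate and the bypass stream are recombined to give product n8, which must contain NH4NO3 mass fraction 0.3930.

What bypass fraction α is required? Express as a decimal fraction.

All 2960×0.281 = 831.76 tonne/day of NH4NO3 reaches n8, so n8 = 831.76/0.393 = 2116.4 tonne/day and vapour = 843.56 tonne/day.
The evaporator receives (1−α)·2960 of feed at 0.719 water and removes 0.529 of that water:
0.529×0.719×(1−α)×2960 = 843.56
(1−α) = 843.56/1125.8 = 0.7493;  α = 0.2507.

0.251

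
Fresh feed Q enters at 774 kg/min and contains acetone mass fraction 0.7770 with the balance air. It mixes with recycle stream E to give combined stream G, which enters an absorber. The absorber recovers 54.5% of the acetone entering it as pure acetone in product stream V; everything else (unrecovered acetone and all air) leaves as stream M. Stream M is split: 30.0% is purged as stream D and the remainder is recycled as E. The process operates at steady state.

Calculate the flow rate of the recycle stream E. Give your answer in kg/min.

683.8 kg/min

air enters only via Q and leaves only via the purge: 774×0.223 = 0.300×(air in M), and the absorber passes all air, so air in G = air in M = 575.34 kg/min.
acetone in G: m_A = 774×0.777 + (1−0.300)·(1−0.545)·m_A, so m_A = 601.4/0.6815 = 882.46 kg/min.
M = (1−0.545)×882.46 + 575.34 = 976.86 kg/min.
Recycle E = (1−0.300)×976.86 = 683.8 kg/min.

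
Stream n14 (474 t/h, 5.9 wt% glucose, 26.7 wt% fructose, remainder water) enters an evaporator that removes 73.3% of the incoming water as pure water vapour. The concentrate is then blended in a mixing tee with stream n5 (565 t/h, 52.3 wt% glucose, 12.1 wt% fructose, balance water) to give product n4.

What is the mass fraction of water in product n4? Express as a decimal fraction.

0.3559

Vapour removed = 0.733×0.674×474 = 234.18 t/h; concentrate = 239.82 t/h.
water reaching the mixer = 85.3 (from concentrate) + 565×0.356 = 286.44 t/h.
Product flow = 239.82 + 565 = 804.82 t/h; water fraction = 0.3559.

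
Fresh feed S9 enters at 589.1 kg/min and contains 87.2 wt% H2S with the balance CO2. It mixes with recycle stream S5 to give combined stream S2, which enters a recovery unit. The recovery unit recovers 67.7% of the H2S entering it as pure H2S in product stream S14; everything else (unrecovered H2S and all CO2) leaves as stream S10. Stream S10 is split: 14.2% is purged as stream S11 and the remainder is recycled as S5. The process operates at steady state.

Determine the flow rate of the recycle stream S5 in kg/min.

CO2 enters only via S9 and leaves only via the purge: 589.1×0.128 = 0.142×(CO2 in S10), and the recovery unit passes all CO2, so CO2 in S2 = CO2 in S10 = 531.02 kg/min.
H2S in S2: m_A = 589.1×0.872 + (1−0.142)·(1−0.677)·m_A, so m_A = 513.7/0.7229 = 710.64 kg/min.
S10 = (1−0.677)×710.64 + 531.02 = 760.56 kg/min.
Recycle S5 = (1−0.142)×760.56 = 652.56 kg/min.

652.6 kg/min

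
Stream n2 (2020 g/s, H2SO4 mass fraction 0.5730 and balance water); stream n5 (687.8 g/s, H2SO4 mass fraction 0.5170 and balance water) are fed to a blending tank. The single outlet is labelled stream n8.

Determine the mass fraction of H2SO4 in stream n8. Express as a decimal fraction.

0.5588

Total flow out = 2020 + 687.8 = 2707.8 g/s.
H2SO4 in = 2020×0.573 + 687.8×0.517 = 1513.1 g/s.
H2SO4 mass fraction in n8 = 1513.1/2707.8 = 0.5588.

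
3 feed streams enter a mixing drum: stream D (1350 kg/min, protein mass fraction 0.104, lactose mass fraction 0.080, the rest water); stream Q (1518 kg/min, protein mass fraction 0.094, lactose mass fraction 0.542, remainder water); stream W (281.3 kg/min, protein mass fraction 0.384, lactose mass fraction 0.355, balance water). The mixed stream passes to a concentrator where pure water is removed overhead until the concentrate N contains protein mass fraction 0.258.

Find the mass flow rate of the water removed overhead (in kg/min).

1633 kg/min

protein entering = 1350×0.104 + 1518×0.094 + 281.3×0.384 = 391.11 kg/min.
All protein reports to N, so N = 391.11/0.258 = 1515.9 kg/min.
Total feed = 3149.3 kg/min; overhead = 3149.3 − 1515.9 = 1633.4 kg/min.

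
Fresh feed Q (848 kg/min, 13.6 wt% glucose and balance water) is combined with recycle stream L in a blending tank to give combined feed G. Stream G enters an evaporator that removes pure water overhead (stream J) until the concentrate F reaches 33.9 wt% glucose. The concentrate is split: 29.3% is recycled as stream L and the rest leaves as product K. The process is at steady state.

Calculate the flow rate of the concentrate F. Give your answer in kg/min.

Overall glucose balance (none leaves overhead): glucose in fresh feed = glucose in product, i.e. 848×0.136 = (1−0.293)·F·0.339.
F = 115.33/(0.339×0.707) = 481.19 kg/min.

481.2 kg/min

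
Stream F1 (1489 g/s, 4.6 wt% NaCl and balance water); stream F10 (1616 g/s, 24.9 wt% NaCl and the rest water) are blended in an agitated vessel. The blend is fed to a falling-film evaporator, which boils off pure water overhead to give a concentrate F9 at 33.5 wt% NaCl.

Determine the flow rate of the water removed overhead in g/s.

NaCl entering = 1489×0.046 + 1616×0.249 = 470.88 g/s.
All NaCl reports to F9, so F9 = 470.88/0.335 = 1405.6 g/s.
Total feed = 3105 g/s; overhead = 3105 − 1405.6 = 1699.4 g/s.

1699 g/s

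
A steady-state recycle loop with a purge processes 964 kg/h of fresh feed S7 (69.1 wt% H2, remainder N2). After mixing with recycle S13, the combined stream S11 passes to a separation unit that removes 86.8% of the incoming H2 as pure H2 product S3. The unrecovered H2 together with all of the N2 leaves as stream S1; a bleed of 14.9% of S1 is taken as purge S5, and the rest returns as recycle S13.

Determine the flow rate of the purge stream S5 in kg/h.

N2 enters only via S7 and leaves only via the purge: 964×0.309 = 0.149×(N2 in S1), and the separation unit passes all N2, so N2 in S11 = N2 in S1 = 1999.2 kg/h.
H2 in S11: m_A = 964×0.691 + (1−0.149)·(1−0.868)·m_A, so m_A = 666.12/0.8877 = 750.42 kg/h.
S1 = (1−0.868)×750.42 + 1999.2 = 2098.2 kg/h.
Purge S5 = 0.149×2098.2 = 312.64 kg/h.

312.6 kg/h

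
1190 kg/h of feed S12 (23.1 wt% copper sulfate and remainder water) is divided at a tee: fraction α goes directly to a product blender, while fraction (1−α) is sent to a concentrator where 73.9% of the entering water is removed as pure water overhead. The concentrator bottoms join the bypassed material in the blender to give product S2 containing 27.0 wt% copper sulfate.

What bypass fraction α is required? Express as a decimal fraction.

0.746

All 1190×0.231 = 274.89 kg/h of copper sulfate reaches S2, so S2 = 274.89/0.270 = 1018.1 kg/h and vapour = 171.89 kg/h.
The evaporator receives (1−α)·1190 of feed at 0.769 water and removes 0.739 of that water:
0.739×0.769×(1−α)×1190 = 171.89
(1−α) = 171.89/676.27 = 0.2542;  α = 0.7458.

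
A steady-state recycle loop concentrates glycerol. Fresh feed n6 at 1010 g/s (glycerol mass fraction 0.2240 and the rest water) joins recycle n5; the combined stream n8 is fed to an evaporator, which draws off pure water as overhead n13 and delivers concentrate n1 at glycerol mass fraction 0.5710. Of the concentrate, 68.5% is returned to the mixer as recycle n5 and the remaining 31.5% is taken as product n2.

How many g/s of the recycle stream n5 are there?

861.6 g/s

Overall glycerol balance (none leaves overhead): glycerol in fresh feed = glycerol in product, i.e. 1010×0.224 = (1−0.685)·n1·0.571.
n1 = 226.24/(0.571×0.315) = 1257.8 g/s.
Recycle n5 = 0.685×1257.8 = 861.62 g/s.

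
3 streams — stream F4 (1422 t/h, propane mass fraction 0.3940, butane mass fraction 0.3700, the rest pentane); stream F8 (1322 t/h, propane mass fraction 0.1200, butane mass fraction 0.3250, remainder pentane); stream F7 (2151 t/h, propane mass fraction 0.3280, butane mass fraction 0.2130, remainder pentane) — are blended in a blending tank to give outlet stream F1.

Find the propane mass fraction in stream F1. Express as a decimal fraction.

Total flow out = 1422 + 1322 + 2151 = 4895 t/h.
propane in = 1422×0.394 + 1322×0.120 + 2151×0.328 = 1424.4 t/h.
propane mass fraction in F1 = 1424.4/4895 = 0.2910.

0.2910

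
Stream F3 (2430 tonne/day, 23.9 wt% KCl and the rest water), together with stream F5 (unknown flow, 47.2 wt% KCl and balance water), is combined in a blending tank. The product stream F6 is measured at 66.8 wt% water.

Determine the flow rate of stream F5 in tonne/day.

Let F5 be the unknown flow. Total out = 2430 + F5.
water balance: 1849.2 + 0.528·F5 = 0.668·(2430 + F5)
(0.528 − 0.668)·F5 = 0.668×2430 − 1849.2 = -225.99
F5 = -225.99 / -0.140 = 1614.2 tonne/day

1614 tonne/day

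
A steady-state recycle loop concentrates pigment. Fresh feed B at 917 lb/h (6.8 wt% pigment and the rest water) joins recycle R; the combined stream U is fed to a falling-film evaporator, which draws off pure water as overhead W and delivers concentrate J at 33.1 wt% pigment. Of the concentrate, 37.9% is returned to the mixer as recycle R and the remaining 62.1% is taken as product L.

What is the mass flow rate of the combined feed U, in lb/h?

1032 lb/h

Overall pigment balance (none leaves overhead): pigment in fresh feed = pigment in product, i.e. 917×0.068 = (1−0.379)·J·0.331.
J = 62.356/(0.331×0.621) = 303.36 lb/h.
Recycle R = 0.379×303.36 = 114.97 lb/h.
Combined feed U = 917 + 114.97 = 1032 lb/h.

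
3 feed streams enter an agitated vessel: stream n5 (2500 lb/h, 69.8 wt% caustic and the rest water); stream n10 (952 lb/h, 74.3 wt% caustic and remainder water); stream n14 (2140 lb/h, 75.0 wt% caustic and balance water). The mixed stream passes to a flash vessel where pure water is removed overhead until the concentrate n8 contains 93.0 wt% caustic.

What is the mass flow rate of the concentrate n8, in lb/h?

caustic entering = 2500×0.698 + 952×0.743 + 2140×0.750 = 4057.3 lb/h.
All caustic reports to n8, so n8 = 4057.3/0.930 = 4362.7 lb/h.

4363 lb/h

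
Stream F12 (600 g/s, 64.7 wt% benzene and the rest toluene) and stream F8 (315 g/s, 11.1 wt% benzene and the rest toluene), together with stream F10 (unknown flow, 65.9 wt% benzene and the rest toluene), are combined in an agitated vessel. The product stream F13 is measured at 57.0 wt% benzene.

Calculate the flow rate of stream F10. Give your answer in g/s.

1105 g/s

Let F10 be the unknown flow. Total out = 915 + F10.
benzene balance: 423.16 + 0.659·F10 = 0.570·(915 + F10)
(0.659 − 0.570)·F10 = 0.570×915 − 423.16 = 98.385
F10 = 98.385 / 0.089 = 1105.4 g/s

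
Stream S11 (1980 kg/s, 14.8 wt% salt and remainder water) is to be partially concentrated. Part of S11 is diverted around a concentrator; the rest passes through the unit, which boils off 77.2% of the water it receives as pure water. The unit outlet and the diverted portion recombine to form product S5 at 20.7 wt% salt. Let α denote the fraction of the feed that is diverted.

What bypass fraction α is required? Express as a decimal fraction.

All 1980×0.148 = 293.04 kg/s of salt reaches S5, so S5 = 293.04/0.207 = 1415.7 kg/s and vapour = 564.35 kg/s.
The evaporator receives (1−α)·1980 of feed at 0.852 water and removes 0.772 of that water:
0.772×0.852×(1−α)×1980 = 564.35
(1−α) = 564.35/1302.3 = 0.4333;  α = 0.5667.

0.567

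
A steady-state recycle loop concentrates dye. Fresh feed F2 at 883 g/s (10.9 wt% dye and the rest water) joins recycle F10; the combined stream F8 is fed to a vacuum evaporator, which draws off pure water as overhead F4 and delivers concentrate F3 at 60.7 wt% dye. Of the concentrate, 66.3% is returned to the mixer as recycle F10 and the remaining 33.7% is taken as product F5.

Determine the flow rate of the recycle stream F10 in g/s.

Overall dye balance (none leaves overhead): dye in fresh feed = dye in product, i.e. 883×0.109 = (1−0.663)·F3·0.607.
F3 = 96.247/(0.607×0.337) = 470.51 g/s.
Recycle F10 = 0.663×470.51 = 311.95 g/s.

311.9 g/s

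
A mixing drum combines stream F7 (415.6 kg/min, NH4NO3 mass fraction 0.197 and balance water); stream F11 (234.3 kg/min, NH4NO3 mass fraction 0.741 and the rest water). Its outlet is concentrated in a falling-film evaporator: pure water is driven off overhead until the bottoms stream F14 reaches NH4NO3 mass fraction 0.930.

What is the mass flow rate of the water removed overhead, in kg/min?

NH4NO3 entering = 415.6×0.197 + 234.3×0.741 = 255.49 kg/min.
All NH4NO3 reports to F14, so F14 = 255.49/0.930 = 274.72 kg/min.
Total feed = 649.9 kg/min; overhead = 649.9 − 274.72 = 375.18 kg/min.

375.2 kg/min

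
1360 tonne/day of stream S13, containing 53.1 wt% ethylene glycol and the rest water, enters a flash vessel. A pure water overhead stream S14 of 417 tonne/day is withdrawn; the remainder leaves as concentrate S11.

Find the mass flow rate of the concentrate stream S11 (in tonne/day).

Concentrate = 1360 − 417 = 943 tonne/day.

943 tonne/day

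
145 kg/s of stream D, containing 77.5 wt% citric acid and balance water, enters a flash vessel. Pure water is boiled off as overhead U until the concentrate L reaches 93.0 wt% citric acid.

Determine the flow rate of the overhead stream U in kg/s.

citric acid is conserved: 145×0.775 = 112.38 kg/s all reports to the concentrate.
Concentrate = 112.38/(target fraction) = 120.83 kg/s.
Overhead = 145 − 120.83 = 24.167 kg/s.

24.17 kg/s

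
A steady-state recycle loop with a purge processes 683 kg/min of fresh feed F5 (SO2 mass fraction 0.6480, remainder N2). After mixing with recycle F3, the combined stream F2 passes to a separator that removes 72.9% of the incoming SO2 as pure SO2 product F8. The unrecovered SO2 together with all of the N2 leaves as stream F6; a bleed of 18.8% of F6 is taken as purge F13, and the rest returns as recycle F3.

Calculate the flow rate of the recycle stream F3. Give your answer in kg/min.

1163 kg/min

N2 enters only via F5 and leaves only via the purge: 683×0.352 = 0.188×(N2 in F6), and the separator passes all N2, so N2 in F2 = N2 in F6 = 1278.8 kg/min.
SO2 in F2: m_A = 683×0.648 + (1−0.188)·(1−0.729)·m_A, so m_A = 442.58/0.7799 = 567.45 kg/min.
F6 = (1−0.729)×567.45 + 1278.8 = 1432.6 kg/min.
Recycle F3 = (1−0.188)×1432.6 = 1163.3 kg/min.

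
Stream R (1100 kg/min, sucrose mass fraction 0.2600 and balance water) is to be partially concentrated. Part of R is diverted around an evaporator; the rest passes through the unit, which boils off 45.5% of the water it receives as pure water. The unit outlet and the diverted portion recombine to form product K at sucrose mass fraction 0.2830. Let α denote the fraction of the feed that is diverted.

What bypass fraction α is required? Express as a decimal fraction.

0.759

All 1100×0.260 = 286 kg/min of sucrose reaches K, so K = 286/0.283 = 1010.6 kg/min and vapour = 89.399 kg/min.
The evaporator receives (1−α)·1100 of feed at 0.740 water and removes 0.455 of that water:
0.455×0.740×(1−α)×1100 = 89.399
(1−α) = 89.399/370.37 = 0.2414;  α = 0.7586.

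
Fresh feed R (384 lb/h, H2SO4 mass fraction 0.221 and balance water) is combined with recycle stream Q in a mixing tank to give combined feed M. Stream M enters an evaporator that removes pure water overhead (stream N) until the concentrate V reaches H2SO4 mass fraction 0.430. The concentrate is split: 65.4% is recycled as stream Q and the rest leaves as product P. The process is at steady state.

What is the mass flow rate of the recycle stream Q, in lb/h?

373 lb/h

Overall H2SO4 balance (none leaves overhead): H2SO4 in fresh feed = H2SO4 in product, i.e. 384×0.221 = (1−0.654)·V·0.430.
V = 84.864/(0.430×0.346) = 570.4 lb/h.
Recycle Q = 0.654×570.4 = 373.04 lb/h.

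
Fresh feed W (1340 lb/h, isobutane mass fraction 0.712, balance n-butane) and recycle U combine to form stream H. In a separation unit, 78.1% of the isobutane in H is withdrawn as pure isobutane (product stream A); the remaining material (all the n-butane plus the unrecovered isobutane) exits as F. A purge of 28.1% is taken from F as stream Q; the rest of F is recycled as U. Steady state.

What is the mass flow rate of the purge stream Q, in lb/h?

455.6 lb/h

n-butane enters only via W and leaves only via the purge: 1340×0.288 = 0.281×(n-butane in F), and the separation unit passes all n-butane, so n-butane in H = n-butane in F = 1373.4 lb/h.
isobutane in H: m_A = 1340×0.712 + (1−0.281)·(1−0.781)·m_A, so m_A = 954.08/0.8425 = 1132.4 lb/h.
F = (1−0.781)×1132.4 + 1373.4 = 1621.4 lb/h.
Purge Q = 0.281×1621.4 = 455.61 lb/h.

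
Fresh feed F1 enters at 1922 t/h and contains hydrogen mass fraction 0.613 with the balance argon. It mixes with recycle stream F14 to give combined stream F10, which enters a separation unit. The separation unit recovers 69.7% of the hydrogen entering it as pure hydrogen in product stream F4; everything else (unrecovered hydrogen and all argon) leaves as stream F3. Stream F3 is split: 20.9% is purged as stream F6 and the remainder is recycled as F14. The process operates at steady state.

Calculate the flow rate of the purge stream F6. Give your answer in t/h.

argon enters only via F1 and leaves only via the purge: 1922×0.387 = 0.209×(argon in F3), and the separation unit passes all argon, so argon in F10 = argon in F3 = 3558.9 t/h.
hydrogen in F10: m_A = 1922×0.613 + (1−0.209)·(1−0.697)·m_A, so m_A = 1178.2/0.7603 = 1549.6 t/h.
F3 = (1−0.697)×1549.6 + 3558.9 = 4028.4 t/h.
Purge F6 = 0.209×4028.4 = 841.94 t/h.

841.9 t/h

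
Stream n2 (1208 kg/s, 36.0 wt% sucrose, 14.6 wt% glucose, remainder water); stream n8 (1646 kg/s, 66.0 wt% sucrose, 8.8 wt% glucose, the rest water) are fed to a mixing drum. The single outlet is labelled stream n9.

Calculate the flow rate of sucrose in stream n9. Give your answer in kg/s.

1521 kg/s

sucrose out = sucrose in = 1208×0.360 + 1646×0.660 = 1521.2 kg/s.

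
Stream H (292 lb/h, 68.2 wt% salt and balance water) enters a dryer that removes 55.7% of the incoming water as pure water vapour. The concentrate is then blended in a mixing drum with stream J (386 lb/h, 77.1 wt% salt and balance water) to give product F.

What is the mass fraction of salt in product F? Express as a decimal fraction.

0.793

Vapour removed = 0.557×0.318×292 = 51.721 lb/h; concentrate = 240.28 lb/h.
salt reaching the mixer = 199.14 (from concentrate) + 386×0.771 = 496.75 lb/h.
Product flow = 240.28 + 386 = 626.28 lb/h; salt fraction = 0.793.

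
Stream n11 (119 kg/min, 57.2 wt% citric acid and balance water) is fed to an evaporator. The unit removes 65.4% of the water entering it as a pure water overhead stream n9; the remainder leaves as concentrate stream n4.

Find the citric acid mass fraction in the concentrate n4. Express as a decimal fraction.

0.794

citric acid is not removed: 119×0.572 = 68.068 kg/min of citric acid enters n4.
water entering = 119×0.428 = 50.932 kg/min; overhead removed = 0.654×50.932 = 33.31 kg/min.
Concentrate = 119 − 33.31 = 85.69 kg/min.
Mass fraction = 68.068/85.69 = 0.794.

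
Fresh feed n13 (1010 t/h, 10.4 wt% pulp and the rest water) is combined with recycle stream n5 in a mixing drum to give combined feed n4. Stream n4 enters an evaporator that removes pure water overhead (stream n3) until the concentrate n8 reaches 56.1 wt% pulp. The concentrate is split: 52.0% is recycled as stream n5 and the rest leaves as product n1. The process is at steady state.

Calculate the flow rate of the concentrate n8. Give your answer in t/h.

Overall pulp balance (none leaves overhead): pulp in fresh feed = pulp in product, i.e. 1010×0.104 = (1−0.520)·n8·0.561.
n8 = 105.04/(0.561×0.480) = 390.08 t/h.

390.1 t/h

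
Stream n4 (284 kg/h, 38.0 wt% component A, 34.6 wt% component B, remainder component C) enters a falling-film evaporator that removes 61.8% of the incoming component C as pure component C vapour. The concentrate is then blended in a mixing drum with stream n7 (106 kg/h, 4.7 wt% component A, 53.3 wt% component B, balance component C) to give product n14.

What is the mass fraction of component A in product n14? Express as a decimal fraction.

0.3302

Vapour removed = 0.618×0.274×284 = 48.09 kg/h; concentrate = 235.91 kg/h.
component A reaching the mixer = 107.92 (from concentrate) + 106×0.047 = 112.9 kg/h.
Product flow = 235.91 + 106 = 341.91 kg/h; component A fraction = 0.3302.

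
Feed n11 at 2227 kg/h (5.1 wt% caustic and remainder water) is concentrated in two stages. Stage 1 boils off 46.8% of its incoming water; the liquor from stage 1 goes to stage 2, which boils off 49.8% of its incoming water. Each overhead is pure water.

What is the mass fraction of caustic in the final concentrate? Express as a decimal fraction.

0.168

water in feed = 2227×0.949 = 2113.4 kg/h.
After stage 1: water left = (1−0.468)×2113.4 = 1124.3; stream total = 1237.9 kg/h.
After stage 2: water left = (1−0.498)×1124.3 = 564.42; final concentrate = 678 kg/h.
caustic fraction = 113.58/678 = 0.168.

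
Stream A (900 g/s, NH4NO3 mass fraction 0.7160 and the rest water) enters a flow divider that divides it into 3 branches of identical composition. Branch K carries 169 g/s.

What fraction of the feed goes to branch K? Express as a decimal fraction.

0.188

Fraction to K = 169/900 = 0.1878.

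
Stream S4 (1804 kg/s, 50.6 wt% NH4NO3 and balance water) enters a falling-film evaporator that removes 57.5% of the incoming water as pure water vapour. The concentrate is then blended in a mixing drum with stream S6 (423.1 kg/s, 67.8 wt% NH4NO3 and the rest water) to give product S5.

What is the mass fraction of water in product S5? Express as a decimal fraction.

Vapour removed = 0.575×0.494×1804 = 512.43 kg/s; concentrate = 1291.6 kg/s.
water reaching the mixer = 378.75 (from concentrate) + 423.1×0.322 = 514.99 kg/s.
Product flow = 1291.6 + 423.1 = 1714.7 kg/s; water fraction = 0.3003.

0.3003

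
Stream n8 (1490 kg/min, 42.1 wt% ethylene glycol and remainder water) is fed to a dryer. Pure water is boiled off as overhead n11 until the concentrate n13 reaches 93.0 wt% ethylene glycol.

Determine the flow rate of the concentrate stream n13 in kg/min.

674.5 kg/min

ethylene glycol is conserved: 1490×0.421 = 627.29 kg/min all reports to the concentrate.
Concentrate = 627.29/(target fraction) = 674.51 kg/min.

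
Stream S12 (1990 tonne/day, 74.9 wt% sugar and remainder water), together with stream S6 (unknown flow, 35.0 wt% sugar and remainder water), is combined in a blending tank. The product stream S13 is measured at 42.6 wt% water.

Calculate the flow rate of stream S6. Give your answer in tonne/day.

Let S6 be the unknown flow. Total out = 1990 + S6.
water balance: 499.49 + 0.650·S6 = 0.426·(1990 + S6)
(0.650 − 0.426)·S6 = 0.426×1990 − 499.49 = 348.25
S6 = 348.25 / 0.224 = 1554.7 tonne/day

1555 tonne/day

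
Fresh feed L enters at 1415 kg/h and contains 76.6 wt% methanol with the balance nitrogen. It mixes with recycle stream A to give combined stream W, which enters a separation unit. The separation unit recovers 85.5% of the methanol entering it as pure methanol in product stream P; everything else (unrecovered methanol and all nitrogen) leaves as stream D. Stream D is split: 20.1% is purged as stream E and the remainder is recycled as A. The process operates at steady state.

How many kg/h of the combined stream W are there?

nitrogen enters only via L and leaves only via the purge: 1415×0.234 = 0.201×(nitrogen in D), and the separation unit passes all nitrogen, so nitrogen in W = nitrogen in D = 1647.3 kg/h.
methanol in W: m_A = 1415×0.766 + (1−0.201)·(1−0.855)·m_A, so m_A = 1083.9/0.8841 = 1225.9 kg/h.
W = 1225.9 + 1647.3 = 2873.2 kg/h.

2873 kg/h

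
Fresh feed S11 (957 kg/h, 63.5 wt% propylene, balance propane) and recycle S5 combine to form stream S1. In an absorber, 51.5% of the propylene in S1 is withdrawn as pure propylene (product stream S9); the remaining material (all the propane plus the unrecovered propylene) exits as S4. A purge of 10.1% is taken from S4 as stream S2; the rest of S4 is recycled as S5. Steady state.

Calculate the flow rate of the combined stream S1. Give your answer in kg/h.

propane enters only via S11 and leaves only via the purge: 957×0.365 = 0.101×(propane in S4), and the absorber passes all propane, so propane in S1 = propane in S4 = 3458.5 kg/h.
propylene in S1: m_A = 957×0.635 + (1−0.101)·(1−0.515)·m_A, so m_A = 607.7/0.5640 = 1077.5 kg/h.
S1 = 1077.5 + 3458.5 = 4536 kg/h.

4536 kg/h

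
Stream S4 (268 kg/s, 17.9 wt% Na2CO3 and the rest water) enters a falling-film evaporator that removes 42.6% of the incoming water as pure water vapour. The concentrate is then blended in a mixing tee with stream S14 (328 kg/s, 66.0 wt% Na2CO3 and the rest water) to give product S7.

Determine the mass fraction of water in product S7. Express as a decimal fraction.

0.473

Vapour removed = 0.426×0.821×268 = 93.732 kg/s; concentrate = 174.27 kg/s.
water reaching the mixer = 126.3 (from concentrate) + 328×0.340 = 237.82 kg/s.
Product flow = 174.27 + 328 = 502.27 kg/s; water fraction = 0.473.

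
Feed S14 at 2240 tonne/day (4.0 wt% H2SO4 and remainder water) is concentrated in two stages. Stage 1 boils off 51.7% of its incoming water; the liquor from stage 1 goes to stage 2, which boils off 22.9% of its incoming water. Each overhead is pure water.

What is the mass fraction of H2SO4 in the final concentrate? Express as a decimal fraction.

0.1006

water in feed = 2240×0.960 = 2150.4 tonne/day.
After stage 1: water left = (1−0.517)×2150.4 = 1038.6; stream total = 1128.2 tonne/day.
After stage 2: water left = (1−0.229)×1038.6 = 800.79; final concentrate = 890.39 tonne/day.
H2SO4 fraction = 89.6/890.39 = 0.1006.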